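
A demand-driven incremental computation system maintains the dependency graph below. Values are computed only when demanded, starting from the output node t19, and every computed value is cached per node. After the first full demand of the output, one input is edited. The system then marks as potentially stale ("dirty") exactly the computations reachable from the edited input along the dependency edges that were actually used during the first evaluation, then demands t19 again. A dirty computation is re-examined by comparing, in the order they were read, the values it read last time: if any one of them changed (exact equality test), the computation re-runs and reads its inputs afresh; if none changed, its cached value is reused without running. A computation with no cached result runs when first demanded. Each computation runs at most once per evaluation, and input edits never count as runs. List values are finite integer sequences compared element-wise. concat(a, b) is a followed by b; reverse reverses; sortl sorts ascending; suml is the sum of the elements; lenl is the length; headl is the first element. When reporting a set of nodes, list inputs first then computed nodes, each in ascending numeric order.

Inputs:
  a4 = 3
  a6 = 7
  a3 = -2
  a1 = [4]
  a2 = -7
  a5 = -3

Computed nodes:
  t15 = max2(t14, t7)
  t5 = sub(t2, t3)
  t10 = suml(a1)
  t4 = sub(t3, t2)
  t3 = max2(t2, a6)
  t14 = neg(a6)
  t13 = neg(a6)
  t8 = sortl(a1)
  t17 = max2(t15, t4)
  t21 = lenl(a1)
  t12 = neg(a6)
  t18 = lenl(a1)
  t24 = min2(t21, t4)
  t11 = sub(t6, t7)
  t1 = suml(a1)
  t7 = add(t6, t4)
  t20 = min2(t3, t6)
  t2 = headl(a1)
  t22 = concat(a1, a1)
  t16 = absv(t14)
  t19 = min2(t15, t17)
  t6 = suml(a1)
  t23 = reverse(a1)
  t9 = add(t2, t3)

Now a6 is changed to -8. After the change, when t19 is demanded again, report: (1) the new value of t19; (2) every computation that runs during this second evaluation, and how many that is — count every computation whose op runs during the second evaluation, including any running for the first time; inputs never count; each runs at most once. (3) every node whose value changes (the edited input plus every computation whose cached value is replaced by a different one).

First evaluation (everything demanded from the output):
  t2 = headl([4]) = 4
  t3 = max2(4, 7) = 7
  t4 = sub(7, 4) = 3
  t6 = suml([4]) = 4
  t7 = add(4, 3) = 7
  t14 = neg(7) = -7
  t15 = max2(-7, 7) = 7
  t17 = max2(7, 3) = 7
  t19 = min2(7, 7) = 7

Propagation after the edit:
  t3: runs — a6 7->-8; result 4.
  t4: runs — t3 7->4; result 0.
  t7: runs — t4 3->0; result 4.
  t14: runs — a6 7->-8; result 8.
  t15: runs — t14 -7->8; t7 7->4; result 8.
  t17: runs — t15 7->8; t4 3->0; result 8.
  t19: runs — t15 7->8; t17 7->8; result 8.

New value of t19: 8.
Computations that run: t3, t4, t7, t14, t15, t17, t19 — 7 in total.
Values that change: a6, t3, t4, t7, t14, t15, t17, t19.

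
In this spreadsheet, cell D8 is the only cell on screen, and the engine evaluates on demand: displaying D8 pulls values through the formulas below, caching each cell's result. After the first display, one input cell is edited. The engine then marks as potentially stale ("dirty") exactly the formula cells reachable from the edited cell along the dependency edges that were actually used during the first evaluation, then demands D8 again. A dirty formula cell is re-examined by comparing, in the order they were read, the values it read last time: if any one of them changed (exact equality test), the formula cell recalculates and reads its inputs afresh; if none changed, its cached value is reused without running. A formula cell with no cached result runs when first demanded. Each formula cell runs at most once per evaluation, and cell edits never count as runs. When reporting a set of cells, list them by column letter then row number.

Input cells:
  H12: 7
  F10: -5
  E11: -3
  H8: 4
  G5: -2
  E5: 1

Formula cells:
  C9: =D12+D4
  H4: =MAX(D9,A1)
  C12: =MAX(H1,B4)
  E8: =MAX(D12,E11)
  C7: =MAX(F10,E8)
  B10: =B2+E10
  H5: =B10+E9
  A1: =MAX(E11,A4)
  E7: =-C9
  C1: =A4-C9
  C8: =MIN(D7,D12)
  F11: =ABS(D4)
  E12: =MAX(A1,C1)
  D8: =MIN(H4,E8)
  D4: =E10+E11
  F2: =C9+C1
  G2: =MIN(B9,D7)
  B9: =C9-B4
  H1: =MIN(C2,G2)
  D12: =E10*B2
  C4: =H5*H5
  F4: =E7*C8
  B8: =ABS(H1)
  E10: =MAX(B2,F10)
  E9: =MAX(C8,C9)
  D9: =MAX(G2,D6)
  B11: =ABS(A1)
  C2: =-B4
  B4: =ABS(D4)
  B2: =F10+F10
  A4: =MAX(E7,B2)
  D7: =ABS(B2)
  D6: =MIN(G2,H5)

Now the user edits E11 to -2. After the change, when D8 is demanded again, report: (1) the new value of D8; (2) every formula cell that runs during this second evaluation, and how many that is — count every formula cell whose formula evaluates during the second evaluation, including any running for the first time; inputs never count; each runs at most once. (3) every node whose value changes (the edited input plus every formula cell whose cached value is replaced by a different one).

Initial pass — values computed on the first demand:
  B2 = -5 + -5 = -10
  D7 = ABS(-10) = 10
  E10 = MAX(-10, -5) = -5
  B10 = -10 + -5 = -15
  D4 = -5 + -3 = -8
  B4 = ABS(-8) = 8
  D12 = -5 * -10 = 50
  C8 = MIN(10, 50) = 10
  C9 = 50 + -8 = 42
  B9 = 42 - 8 = 34
  E7 = -(42) = -42
  A4 = MAX(-42, -10) = -10
  A1 = MAX(-3, -10) = -3
  E8 = MAX(50, -3) = 50
  E9 = MAX(10, 42) = 42
  G2 = MIN(34, 10) = 10
  H5 = -15 + 42 = 27
  D6 = MIN(10, 27) = 10
  D9 = MAX(10, 10) = 10
  H4 = MAX(10, -3) = 10
  D8 = MIN(10, 50) = 10

Second demand — change propagation:
  D4: re-runs because E11 -3->-2; new result -7.
  B4: re-runs because D4 -8->-7; new result 7.
  C9: re-runs because D4 -8->-7; new result 43.
  B9: re-runs because C9 42->43; B4 8->7; new result 36.
  E7: re-runs because C9 42->43; new result -43.
  A4: re-runs because E7 -42->-43; new result -10 (unchanged).
  A1: re-runs because E11 -3->-2; new result -2.
  E8: re-runs because E11 -3->-2; new result 50 (unchanged).
  E9: re-runs because C9 42->43; new result 43.
  G2: re-runs because B9 34->36; new result 10 (unchanged).
  H5: re-runs because E9 42->43; new result 28.
  D6: re-runs because H5 27->28; new result 10 (unchanged).
  D9: re-examined; everything it read last time is the same (G2 unchanged, D6 unchanged) — cache 10 kept, no run.
  H4: re-runs because A1 -3->-2; new result 10 (unchanged).
  D8: re-examined; everything it read last time is the same (H4 unchanged, E8 unchanged) — cache 10 kept, no run.

The important point: at D9 every value read last time is unchanged, so the dirty flag clears without a run.

D8 now evaluates to 10.
Run set: A1, A4, B4, B9, C9, D4, D6, E7, E8, E9, G2, H4, H5 (13 run).
Changed values: A1, B4, B9, C9, D4, E7, E9, E11, H5.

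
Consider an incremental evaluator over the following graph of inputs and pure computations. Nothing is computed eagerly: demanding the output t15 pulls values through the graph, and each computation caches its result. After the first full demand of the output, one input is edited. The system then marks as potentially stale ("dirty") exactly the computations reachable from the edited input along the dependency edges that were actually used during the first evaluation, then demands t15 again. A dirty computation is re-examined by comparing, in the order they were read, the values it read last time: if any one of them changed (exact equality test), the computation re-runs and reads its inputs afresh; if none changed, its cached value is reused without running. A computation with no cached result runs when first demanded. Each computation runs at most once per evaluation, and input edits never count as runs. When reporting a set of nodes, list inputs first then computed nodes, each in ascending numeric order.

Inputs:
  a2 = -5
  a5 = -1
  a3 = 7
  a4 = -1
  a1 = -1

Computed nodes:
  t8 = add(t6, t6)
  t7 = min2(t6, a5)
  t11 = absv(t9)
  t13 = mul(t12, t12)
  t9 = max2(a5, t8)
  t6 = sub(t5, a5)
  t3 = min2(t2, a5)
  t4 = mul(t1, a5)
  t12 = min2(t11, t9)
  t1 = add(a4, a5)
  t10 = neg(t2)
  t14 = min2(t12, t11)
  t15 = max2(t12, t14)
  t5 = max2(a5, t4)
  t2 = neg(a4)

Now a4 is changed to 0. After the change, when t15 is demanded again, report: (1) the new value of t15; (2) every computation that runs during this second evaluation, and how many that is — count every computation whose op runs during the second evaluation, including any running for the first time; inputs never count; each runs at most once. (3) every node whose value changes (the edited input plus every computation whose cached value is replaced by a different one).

Initial pass — values computed on the first demand:
  t1 = add(-1, -1) = -2
  t4 = mul(-2, -1) = 2
  t5 = max2(-1, 2) = 2
  t6 = sub(2, -1) = 3
  t8 = add(3, 3) = 6
  t9 = max2(-1, 6) = 6
  t11 = absv(6) = 6
  t12 = min2(6, 6) = 6
  t14 = min2(6, 6) = 6
  t15 = max2(6, 6) = 6

Second demand — change propagation:
  t1: re-runs because a4 -1->0; new result -1.
  t4: re-runs because t1 -2->-1; new result 1.
  t5: re-runs because t4 2->1; new result 1.
  t6: re-runs because t5 2->1; new result 2.
  t8: re-runs because t6 3->2; t6 3->2; new result 4.
  t9: re-runs because t8 6->4; new result 4.
  t11: re-runs because t9 6->4; new result 4.
  t12: re-runs because t11 6->4; t9 6->4; new result 4.
  t14: re-runs because t12 6->4; t11 6->4; new result 4.
  t15: re-runs because t12 6->4; t14 6->4; new result 4.

t15 now evaluates to 4.
Run set: t1, t4, t5, t6, t8, t9, t11, t12, t14, t15 (10 run).
Changed values: a4, t1, t4, t5, t6, t8, t9, t11, t12, t14, t15.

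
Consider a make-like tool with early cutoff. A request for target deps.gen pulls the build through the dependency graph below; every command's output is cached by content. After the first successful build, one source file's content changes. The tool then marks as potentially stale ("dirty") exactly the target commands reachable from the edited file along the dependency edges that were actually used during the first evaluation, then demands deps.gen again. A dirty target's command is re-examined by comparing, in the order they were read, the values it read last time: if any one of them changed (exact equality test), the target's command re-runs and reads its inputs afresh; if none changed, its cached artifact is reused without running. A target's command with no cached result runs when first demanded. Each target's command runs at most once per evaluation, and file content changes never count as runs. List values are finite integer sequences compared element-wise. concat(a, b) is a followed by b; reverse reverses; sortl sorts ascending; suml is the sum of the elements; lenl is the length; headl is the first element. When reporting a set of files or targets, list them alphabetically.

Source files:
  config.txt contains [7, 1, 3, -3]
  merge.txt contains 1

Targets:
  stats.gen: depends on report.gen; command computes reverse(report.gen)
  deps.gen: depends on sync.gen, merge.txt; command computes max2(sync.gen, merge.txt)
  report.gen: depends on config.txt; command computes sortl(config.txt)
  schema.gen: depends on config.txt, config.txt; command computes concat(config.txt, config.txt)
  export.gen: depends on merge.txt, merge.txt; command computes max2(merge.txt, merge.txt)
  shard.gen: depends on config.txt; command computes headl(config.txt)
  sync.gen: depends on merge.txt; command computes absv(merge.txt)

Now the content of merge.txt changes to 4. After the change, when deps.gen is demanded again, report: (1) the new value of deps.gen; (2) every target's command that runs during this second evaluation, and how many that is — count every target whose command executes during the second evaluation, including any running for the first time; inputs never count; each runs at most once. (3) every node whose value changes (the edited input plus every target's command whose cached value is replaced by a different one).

Demanding deps.gen again yields 4.
2 target commands run: deps.gen, sync.gen.
The nodes whose values change: deps.gen, merge.txt, sync.gen.

First demand of the output computes:
  sync.gen = absv(1) = 1
  deps.gen = max2(1, 1) = 1

After the edit, cleaning proceeds:
  sync.gen: a read changed (merge.txt 1->4) — executes, giving 4.
  deps.gen: a read changed (sync.gen 1->4; merge.txt 1->4) — executes, giving 4.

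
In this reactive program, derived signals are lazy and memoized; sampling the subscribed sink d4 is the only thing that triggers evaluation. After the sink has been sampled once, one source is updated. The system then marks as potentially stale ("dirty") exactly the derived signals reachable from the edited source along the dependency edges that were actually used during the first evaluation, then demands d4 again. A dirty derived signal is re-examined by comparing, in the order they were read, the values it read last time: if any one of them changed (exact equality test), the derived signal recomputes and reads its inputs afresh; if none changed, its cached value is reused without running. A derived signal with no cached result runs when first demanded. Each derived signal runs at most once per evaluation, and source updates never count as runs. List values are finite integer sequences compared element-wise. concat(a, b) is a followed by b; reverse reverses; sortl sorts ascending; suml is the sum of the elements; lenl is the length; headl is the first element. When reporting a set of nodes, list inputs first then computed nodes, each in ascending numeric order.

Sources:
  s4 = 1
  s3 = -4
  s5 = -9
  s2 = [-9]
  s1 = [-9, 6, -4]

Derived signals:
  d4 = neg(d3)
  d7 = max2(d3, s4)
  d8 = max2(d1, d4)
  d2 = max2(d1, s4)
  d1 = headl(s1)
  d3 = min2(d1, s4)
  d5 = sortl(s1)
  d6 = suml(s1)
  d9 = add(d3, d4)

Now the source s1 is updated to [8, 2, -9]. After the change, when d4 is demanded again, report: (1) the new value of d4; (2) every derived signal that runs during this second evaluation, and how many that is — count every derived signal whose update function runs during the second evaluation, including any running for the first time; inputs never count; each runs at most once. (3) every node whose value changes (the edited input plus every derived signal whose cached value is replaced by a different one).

Demanding d4 again yields -1.
3 derived signals run: d1, d3, d4.
The nodes whose values change: s1, d1, d3, d4.

First demand of the output computes:
  d1 = headl([-9, 6, -4]) = -9
  d3 = min2(-9, 1) = -9
  d4 = neg(-9) = 9

After the edit, cleaning proceeds:
  d1: a read changed (s1 [-9, 6, -4]->[8, 2, -9]) — executes, giving 8.
  d3: a read changed (d1 -9->8) — executes, giving 1.
  d4: a read changed (d3 -9->1) — executes, giving -1.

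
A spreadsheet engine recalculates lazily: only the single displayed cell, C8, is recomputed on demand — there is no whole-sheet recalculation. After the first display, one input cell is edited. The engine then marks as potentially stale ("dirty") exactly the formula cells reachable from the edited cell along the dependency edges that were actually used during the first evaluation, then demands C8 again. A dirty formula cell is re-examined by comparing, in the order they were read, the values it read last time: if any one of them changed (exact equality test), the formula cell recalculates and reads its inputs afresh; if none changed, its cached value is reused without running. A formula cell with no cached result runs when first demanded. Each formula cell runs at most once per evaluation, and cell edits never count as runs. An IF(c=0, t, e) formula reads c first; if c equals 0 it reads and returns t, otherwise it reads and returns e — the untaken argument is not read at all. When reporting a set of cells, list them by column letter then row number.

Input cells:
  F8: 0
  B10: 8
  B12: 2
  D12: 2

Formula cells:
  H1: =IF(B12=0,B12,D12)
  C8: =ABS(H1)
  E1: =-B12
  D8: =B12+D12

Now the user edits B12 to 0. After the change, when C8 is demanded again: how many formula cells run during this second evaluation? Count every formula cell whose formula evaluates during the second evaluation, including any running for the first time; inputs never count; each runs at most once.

Formula cells that run: C8, H1 — 2 in total.

First evaluation (everything demanded from the output):
  H1 = IF(B12=0: B12=2 -> else branch D12) = 2
  C8 = ABS(2) = 2

Propagation after the edit:
  H1: runs — B12 2->0; result 0.
  C8: runs — H1 2->0; result 0.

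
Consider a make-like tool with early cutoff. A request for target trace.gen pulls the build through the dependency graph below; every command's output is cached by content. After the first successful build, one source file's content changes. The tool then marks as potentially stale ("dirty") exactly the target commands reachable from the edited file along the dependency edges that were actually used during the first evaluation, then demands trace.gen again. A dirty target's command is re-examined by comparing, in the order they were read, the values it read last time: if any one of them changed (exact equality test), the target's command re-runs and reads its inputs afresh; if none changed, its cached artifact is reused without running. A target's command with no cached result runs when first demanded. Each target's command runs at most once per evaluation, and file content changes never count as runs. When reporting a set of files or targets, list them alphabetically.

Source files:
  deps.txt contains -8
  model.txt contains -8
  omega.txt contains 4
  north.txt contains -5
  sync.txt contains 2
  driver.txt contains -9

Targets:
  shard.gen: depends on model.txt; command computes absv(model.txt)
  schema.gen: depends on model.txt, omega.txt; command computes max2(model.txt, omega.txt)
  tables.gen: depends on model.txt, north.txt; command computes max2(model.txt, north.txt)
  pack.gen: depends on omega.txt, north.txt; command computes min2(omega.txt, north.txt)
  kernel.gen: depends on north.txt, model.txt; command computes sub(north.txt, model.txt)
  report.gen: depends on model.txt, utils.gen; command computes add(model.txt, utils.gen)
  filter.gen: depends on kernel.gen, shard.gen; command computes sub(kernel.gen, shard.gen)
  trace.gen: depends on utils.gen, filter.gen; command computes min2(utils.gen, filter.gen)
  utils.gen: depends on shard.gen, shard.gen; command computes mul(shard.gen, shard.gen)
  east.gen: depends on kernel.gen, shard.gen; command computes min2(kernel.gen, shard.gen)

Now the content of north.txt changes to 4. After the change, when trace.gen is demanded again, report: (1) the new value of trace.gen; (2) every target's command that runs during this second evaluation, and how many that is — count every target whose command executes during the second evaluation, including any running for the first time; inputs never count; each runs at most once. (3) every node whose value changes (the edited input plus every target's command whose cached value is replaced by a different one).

Demanding trace.gen again yields 4.
3 target commands run: filter.gen, kernel.gen, trace.gen.
The nodes whose values change: filter.gen, kernel.gen, north.txt, trace.gen.

First demand of the output computes:
  kernel.gen = sub(-5, -8) = 3
  shard.gen = absv(-8) = 8
  filter.gen = sub(3, 8) = -5
  utils.gen = mul(8, 8) = 64
  trace.gen = min2(64, -5) = -5

After the edit, cleaning proceeds:
  kernel.gen: a read changed (north.txt -5->4) — executes, giving 12.
  filter.gen: a read changed (kernel.gen 3->12) — executes, giving 4.
  trace.gen: a read changed (filter.gen -5->4) — executes, giving 4.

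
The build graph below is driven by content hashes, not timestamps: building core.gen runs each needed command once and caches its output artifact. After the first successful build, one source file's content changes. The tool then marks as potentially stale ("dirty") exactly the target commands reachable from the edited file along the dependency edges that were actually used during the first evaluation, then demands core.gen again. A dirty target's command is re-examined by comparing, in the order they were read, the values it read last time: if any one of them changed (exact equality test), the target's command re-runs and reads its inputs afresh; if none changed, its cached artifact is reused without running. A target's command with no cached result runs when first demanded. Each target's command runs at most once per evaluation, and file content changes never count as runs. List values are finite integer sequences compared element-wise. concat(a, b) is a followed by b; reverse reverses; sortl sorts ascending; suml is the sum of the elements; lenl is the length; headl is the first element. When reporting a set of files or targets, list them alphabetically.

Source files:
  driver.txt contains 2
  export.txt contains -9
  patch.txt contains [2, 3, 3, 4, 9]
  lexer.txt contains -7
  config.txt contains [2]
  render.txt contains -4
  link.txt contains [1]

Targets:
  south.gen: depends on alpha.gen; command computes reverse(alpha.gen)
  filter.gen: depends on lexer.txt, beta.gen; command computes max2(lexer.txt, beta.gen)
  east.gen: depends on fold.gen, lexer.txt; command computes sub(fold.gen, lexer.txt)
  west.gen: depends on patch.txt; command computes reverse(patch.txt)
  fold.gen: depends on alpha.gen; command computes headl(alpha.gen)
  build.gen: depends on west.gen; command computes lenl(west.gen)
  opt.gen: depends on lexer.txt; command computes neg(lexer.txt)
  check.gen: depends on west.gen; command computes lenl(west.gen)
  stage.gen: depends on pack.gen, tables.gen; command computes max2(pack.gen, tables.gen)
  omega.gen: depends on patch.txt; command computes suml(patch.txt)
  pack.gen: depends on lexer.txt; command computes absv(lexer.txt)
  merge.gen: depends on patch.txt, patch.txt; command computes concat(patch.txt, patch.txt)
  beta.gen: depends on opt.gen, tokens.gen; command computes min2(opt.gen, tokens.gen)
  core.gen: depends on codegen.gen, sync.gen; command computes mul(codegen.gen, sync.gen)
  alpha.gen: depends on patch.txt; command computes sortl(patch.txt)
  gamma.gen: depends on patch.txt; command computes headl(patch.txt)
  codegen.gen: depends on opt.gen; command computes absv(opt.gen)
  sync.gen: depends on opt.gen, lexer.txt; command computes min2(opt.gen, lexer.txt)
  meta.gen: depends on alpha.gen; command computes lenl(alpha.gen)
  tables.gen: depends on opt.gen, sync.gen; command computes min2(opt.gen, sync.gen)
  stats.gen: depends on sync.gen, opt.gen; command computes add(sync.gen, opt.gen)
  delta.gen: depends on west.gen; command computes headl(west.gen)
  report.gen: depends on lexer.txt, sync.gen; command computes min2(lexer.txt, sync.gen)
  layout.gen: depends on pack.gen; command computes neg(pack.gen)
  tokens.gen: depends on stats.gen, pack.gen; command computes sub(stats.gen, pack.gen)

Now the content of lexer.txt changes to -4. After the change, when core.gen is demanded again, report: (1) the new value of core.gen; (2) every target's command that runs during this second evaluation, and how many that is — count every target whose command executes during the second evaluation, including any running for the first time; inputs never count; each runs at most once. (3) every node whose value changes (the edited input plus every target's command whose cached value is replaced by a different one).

core.gen now evaluates to -16.
Run set: codegen.gen, core.gen, opt.gen, sync.gen (4 run).
Changed values: codegen.gen, core.gen, lexer.txt, opt.gen, sync.gen.

Initial pass — values computed on the first demand:
  opt.gen = neg(-7) = 7
  codegen.gen = absv(7) = 7
  sync.gen = min2(7, -7) = -7
  core.gen = mul(7, -7) = -49

Second demand — change propagation:
  opt.gen: re-runs because lexer.txt -7->-4; new result 4.
  codegen.gen: re-runs because opt.gen 7->4; new result 4.
  sync.gen: re-runs because opt.gen 7->4; lexer.txt -7->-4; new result -4.
  core.gen: re-runs because codegen.gen 7->4; sync.gen -7->-4; new result -16.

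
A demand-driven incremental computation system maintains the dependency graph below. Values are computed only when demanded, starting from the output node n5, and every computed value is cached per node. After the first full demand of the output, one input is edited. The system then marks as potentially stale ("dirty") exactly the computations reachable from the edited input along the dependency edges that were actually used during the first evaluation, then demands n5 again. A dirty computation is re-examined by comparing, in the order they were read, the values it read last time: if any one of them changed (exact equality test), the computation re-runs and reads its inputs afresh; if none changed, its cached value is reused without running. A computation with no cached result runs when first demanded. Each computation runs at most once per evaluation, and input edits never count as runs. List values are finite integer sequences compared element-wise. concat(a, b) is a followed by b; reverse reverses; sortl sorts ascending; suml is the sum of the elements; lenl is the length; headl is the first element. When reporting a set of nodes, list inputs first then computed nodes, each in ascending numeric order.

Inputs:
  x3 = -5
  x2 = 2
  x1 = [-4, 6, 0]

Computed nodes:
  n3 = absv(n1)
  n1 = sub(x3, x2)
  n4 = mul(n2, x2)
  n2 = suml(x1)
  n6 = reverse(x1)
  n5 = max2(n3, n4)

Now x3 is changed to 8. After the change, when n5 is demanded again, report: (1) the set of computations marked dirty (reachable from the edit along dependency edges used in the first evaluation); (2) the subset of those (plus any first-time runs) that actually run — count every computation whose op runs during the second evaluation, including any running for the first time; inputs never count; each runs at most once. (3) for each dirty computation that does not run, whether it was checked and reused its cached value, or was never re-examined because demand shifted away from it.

First evaluation (everything demanded from the output):
  n1 = sub(-5, 2) = -7
  n2 = suml([-4, 6, 0]) = 2
  n3 = absv(-7) = 7
  n4 = mul(2, 2) = 4
  n5 = max2(7, 4) = 7

Propagation after the edit:
  n1: runs — x3 -5->8; result 6.
  n3: runs — n1 -7->6; result 6.
  n5: runs — n3 7->6; result 6.

Marked dirty: n1, n3, n5.
Computations that run: n1, n3, n5 — 3 in total.
Every dirty computation ran.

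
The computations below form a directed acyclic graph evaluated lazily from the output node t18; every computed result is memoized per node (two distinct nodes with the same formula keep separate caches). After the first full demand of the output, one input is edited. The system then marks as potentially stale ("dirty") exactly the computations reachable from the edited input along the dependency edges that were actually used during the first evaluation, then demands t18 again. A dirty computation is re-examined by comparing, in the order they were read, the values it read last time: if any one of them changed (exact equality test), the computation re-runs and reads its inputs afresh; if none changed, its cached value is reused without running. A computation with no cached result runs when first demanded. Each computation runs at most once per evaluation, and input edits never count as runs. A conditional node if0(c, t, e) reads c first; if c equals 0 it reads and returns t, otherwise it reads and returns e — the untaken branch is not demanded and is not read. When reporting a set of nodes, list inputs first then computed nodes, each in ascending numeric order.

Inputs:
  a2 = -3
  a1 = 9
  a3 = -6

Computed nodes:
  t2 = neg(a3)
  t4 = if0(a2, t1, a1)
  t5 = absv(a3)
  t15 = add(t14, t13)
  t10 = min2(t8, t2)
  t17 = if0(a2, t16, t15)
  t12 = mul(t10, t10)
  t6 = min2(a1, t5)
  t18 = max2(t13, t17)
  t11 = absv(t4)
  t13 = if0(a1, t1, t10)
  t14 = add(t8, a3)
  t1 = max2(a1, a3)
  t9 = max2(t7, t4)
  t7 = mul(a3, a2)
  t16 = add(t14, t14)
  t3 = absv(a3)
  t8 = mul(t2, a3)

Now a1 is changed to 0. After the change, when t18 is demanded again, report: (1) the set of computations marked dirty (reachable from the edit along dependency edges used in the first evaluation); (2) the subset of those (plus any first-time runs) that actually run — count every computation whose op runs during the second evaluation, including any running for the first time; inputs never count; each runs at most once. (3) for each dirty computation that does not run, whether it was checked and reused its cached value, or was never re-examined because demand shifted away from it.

The edit dirties: t13, t15, t17, t18.
5 computations run: t1, t13, t15, t17, t18.
No dirty computation escaped a run.
Note the branch switch — t1 had no cache and runs now for the first time.

First demand of the output computes:
  t2 = neg(-6) = 6
  t8 = mul(6, -6) = -36
  t10 = min2(-36, 6) = -36
  t13 = if0(a1=9 -> else branch t10) = -36
  t14 = add(-36, -6) = -42
  t15 = add(-42, -36) = -78
  t17 = if0(a2=-3 -> else branch t15) = -78
  t18 = max2(-36, -78) = -36

After the edit, cleaning proceeds:
  t1: had never run; runs now, result 0.
  t13: a read changed (a1 9->0) — executes, giving 0.
  t15: a read changed (t13 -36->0) — executes, giving -42.
  t17: a read changed (t15 -78->-42) — executes, giving -42.
  t18: a read changed (t13 -36->0; t17 -78->-42) — executes, giving 0.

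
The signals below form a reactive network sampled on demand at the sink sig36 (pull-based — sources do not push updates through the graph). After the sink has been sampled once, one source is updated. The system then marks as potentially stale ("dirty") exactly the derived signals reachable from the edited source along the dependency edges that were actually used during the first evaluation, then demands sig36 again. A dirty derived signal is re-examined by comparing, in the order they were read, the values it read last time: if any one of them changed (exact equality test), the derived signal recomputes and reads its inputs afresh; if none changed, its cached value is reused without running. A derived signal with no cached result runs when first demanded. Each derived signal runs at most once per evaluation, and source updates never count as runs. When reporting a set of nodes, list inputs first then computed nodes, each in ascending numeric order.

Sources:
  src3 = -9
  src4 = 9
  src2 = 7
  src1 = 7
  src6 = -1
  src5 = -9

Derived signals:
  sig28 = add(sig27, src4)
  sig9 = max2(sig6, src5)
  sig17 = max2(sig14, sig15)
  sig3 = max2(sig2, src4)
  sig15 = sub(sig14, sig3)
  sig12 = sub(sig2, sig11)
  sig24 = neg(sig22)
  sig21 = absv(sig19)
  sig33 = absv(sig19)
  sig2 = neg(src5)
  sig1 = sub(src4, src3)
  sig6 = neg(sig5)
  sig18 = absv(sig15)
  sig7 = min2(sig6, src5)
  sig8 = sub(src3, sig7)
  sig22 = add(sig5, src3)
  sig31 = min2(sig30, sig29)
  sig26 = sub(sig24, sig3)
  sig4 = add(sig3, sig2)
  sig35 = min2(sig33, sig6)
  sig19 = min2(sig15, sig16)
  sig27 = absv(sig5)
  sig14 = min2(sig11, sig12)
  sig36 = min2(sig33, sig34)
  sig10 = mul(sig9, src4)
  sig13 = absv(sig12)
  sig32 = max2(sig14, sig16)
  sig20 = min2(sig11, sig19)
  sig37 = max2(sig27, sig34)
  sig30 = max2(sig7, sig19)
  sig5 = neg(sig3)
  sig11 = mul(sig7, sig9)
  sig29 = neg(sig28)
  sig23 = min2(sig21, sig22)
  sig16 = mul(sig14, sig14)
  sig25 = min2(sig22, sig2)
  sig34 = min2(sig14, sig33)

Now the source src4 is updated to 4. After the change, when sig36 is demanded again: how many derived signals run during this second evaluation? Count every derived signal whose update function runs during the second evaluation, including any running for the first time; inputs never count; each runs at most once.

Run set: sig3 (1 run).
The important point: sig3 recomputes to an identical value, and the output ends up unchanged.

Initial pass — values computed on the first demand:
  sig2 = neg(-9) = 9
  sig3 = max2(9, 9) = 9
  sig5 = neg(9) = -9
  sig6 = neg(-9) = 9
  sig7 = min2(9, -9) = -9
  sig9 = max2(9, -9) = 9
  sig11 = mul(-9, 9) = -81
  sig12 = sub(9, -81) = 90
  sig14 = min2(-81, 90) = -81
  sig15 = sub(-81, 9) = -90
  sig16 = mul(-81, -81) = 6561
  sig19 = min2(-90, 6561) = -90
  sig33 = absv(-90) = 90
  sig34 = min2(-81, 90) = -81
  sig36 = min2(90, -81) = -81

Second demand — change propagation:
  sig3: re-runs because src4 9->4; new result 9 (unchanged).
  sig5: re-examined; everything it read last time is the same (sig3 unchanged) — cache -9 kept, no run.
  sig6: re-examined; everything it read last time is the same (sig5 unchanged) — cache 9 kept, no run.
  sig7: re-examined; everything it read last time is the same (sig6 unchanged, src5 unchanged) — cache -9 kept, no run.
  sig9: re-examined; everything it read last time is the same (sig6 unchanged, src5 unchanged) — cache 9 kept, no run.
  sig11: re-examined; everything it read last time is the same (sig7 unchanged, sig9 unchanged) — cache -81 kept, no run.
  sig12: re-examined; everything it read last time is the same (sig2 unchanged, sig11 unchanged) — cache 90 kept, no run.
  sig14: re-examined; everything it read last time is the same (sig11 unchanged, sig12 unchanged) — cache -81 kept, no run.
  sig15: re-examined; everything it read last time is the same (sig14 unchanged, sig3 unchanged) — cache -90 kept, no run.
  sig16: re-examined; everything it read last time is the same (sig14 unchanged, sig14 unchanged) — cache 6561 kept, no run.
  sig19: re-examined; everything it read last time is the same (sig15 unchanged, sig16 unchanged) — cache -90 kept, no run.
  sig33: re-examined; everything it read last time is the same (sig19 unchanged) — cache 90 kept, no run.
  sig34: re-examined; everything it read last time is the same (sig14 unchanged, sig33 unchanged) — cache -81 kept, no run.
  sig36: re-examined; everything it read last time is the same (sig33 unchanged, sig34 unchanged) — cache -81 kept, no run.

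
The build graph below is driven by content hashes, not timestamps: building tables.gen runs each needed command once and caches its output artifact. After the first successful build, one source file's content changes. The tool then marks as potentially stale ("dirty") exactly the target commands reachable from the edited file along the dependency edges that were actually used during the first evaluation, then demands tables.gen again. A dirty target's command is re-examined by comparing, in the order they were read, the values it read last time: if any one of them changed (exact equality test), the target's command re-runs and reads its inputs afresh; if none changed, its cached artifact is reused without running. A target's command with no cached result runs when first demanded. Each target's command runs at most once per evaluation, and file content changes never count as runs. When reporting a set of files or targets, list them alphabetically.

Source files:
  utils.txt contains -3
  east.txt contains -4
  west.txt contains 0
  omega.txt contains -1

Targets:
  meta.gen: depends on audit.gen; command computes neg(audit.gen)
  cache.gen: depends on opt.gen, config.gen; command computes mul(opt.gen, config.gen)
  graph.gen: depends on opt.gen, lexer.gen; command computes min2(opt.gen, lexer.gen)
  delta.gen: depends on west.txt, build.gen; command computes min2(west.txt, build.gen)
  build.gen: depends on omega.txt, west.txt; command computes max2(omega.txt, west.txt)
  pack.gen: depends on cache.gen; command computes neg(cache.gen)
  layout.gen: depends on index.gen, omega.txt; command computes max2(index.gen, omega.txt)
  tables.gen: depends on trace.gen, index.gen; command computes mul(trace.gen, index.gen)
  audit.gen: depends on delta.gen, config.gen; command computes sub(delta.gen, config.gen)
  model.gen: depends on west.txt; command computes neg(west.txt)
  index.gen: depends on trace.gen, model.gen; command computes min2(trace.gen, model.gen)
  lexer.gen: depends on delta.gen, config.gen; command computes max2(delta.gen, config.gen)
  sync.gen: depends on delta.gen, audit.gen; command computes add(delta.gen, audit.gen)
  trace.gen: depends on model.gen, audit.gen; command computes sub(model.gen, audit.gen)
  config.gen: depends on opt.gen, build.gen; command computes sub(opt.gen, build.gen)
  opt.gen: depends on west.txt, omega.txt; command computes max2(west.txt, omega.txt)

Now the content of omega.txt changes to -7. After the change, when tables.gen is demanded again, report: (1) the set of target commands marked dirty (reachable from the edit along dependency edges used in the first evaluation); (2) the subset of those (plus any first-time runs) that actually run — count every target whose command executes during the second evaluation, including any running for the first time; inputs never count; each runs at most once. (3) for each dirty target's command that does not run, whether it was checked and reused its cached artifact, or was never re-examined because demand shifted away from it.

Dirty set: audit.gen, build.gen, config.gen, delta.gen, index.gen, opt.gen, tables.gen, trace.gen.
Run set: build.gen, opt.gen (2 run).
Re-examined without running (cache reused): audit.gen, config.gen, delta.gen, index.gen, tables.gen, trace.gen.
The important point: at config.gen every value read last time is unchanged, so the dirty flag clears without a run.

Initial pass — values computed on the first demand:
  build.gen = max2(-1, 0) = 0
  delta.gen = min2(0, 0) = 0
  model.gen = neg(0) = 0
  opt.gen = max2(0, -1) = 0
  config.gen = sub(0, 0) = 0
  audit.gen = sub(0, 0) = 0
  trace.gen = sub(0, 0) = 0
  index.gen = min2(0, 0) = 0
  tables.gen = mul(0, 0) = 0

Second demand — change propagation:
  build.gen: re-runs because omega.txt -1->-7; new result 0 (unchanged).
  delta.gen: re-examined; everything it read last time is the same (west.txt unchanged, build.gen unchanged) — cache 0 kept, no run.
  opt.gen: re-runs because omega.txt -1->-7; new result 0 (unchanged).
  config.gen: re-examined; everything it read last time is the same (opt.gen unchanged, build.gen unchanged) — cache 0 kept, no run.
  audit.gen: re-examined; everything it read last time is the same (delta.gen unchanged, config.gen unchanged) — cache 0 kept, no run.
  trace.gen: re-examined; everything it read last time is the same (model.gen unchanged, audit.gen unchanged) — cache 0 kept, no run.
  index.gen: re-examined; everything it read last time is the same (trace.gen unchanged, model.gen unchanged) — cache 0 kept, no run.
  tables.gen: re-examined; everything it read last time is the same (trace.gen unchanged, index.gen unchanged) — cache 0 kept, no run.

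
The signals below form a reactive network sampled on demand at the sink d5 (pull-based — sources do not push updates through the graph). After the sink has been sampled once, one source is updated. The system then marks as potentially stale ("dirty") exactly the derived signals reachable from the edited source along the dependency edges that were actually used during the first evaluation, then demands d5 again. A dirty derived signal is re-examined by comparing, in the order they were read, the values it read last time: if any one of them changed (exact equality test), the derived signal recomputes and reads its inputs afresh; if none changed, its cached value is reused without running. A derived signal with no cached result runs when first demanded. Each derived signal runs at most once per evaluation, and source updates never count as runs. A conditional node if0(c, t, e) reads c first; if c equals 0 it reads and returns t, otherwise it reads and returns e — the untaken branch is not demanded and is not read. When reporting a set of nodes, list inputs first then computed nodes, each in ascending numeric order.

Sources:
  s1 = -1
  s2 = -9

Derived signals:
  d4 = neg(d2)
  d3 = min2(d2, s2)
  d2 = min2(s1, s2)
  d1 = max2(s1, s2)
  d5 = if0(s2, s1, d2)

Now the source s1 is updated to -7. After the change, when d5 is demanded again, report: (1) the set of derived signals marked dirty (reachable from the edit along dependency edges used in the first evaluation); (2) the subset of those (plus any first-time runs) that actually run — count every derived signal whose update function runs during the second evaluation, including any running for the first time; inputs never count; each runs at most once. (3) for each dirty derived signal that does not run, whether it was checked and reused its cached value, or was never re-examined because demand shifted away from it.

Dirty set: d2, d5.
Run set: d2 (1 run).
Re-examined without running (cache reused): d5.
The important point: d2 recomputes to an identical value, and the output ends up unchanged.

Initial pass — values computed on the first demand:
  d2 = min2(-1, -9) = -9
  d5 = if0(s2=-9 -> else branch d2) = -9

Second demand — change propagation:
  d2: re-runs because s1 -1->-7; new result -9 (unchanged).
  d5: re-examined; everything it read last time is the same (s2 unchanged, d2 unchanged) — cache -9 kept, no run.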